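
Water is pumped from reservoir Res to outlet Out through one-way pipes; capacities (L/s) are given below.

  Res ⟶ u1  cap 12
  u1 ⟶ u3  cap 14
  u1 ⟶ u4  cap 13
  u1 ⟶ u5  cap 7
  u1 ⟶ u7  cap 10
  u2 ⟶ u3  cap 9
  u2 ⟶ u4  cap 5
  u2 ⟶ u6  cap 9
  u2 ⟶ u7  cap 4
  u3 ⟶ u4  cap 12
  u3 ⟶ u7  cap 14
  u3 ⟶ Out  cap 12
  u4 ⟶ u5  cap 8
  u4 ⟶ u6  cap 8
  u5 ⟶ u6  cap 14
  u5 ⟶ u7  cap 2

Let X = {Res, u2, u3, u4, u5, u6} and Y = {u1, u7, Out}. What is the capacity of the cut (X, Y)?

44

Edges leaving {Res, u2, u3, u4, u5, u6}: Res→u1 (12), u2→u7 (4), u3→u7 (14), u3→Out (12), u5→u7 (2).
Cut capacity = 12 + 4 + 14 + 12 + 2 = 44.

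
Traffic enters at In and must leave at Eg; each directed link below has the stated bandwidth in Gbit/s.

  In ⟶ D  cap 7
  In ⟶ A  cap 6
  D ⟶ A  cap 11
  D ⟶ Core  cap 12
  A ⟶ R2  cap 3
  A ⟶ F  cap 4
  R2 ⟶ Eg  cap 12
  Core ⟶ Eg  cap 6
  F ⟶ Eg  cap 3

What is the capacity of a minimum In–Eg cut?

Augment In→D→Core→Eg: bottleneck 6, flow now 6.
Augment In→A→R2→Eg: bottleneck 3, flow now 9.
Augment In→A→F→Eg: bottleneck 3, flow now 12.
No augmenting path remains; maximum flow = 12.
By max-flow min-cut, the minimum cut capacity equals the max flow.
In the residual graph, reachable from In: {In, D, A, Core, F}.
Min-cut edges: A→R2 (3), Core→Eg (6), F→Eg (3); capacity 3 + 6 + 3 = 12.

12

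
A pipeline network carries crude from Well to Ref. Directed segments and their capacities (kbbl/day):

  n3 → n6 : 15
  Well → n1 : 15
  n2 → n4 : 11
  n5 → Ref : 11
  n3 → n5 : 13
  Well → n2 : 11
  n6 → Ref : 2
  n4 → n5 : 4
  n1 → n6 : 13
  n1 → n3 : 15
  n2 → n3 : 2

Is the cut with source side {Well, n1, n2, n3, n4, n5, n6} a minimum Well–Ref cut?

Given cut capacity: 11 + 2 = 13.
Augment Well→n1→n6→Ref: bottleneck 2, flow now 2.
Augment Well→n1→n3→n5→Ref: bottleneck 11, flow now 13.
No augmenting path remains; maximum flow = 13.
Cut capacity 13 equals the max flow, so it is a minimum cut.

Yes — it is a minimum cut (capacity 13).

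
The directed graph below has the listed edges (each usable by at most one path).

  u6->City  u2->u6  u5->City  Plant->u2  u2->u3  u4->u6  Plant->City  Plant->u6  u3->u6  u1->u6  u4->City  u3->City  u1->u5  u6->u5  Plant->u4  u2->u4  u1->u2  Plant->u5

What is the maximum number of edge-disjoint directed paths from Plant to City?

Assign every edge capacity 1; by Menger, the answer equals the max flow.
Path Plant→City (+1); total 1.
Path Plant→u4→City (+1); total 2.
Path Plant→u5→City (+1); total 3.
Path Plant→u6→City (+1); total 4.
Path Plant→u2→u3→City (+1); total 5.
No residual Plant→City path; max flow = 5.
Certifying cut of size 5: {Plant→City, Plant→u2, Plant→u4, Plant→u5, Plant→u6}.

5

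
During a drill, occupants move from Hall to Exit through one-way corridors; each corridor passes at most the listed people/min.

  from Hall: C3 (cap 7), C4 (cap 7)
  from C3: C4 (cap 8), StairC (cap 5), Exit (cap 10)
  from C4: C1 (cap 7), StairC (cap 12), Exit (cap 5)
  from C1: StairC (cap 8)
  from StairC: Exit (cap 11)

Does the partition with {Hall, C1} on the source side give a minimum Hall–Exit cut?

Given cut capacity: 7 + 7 + 8 = 22.
Augment Hall→C3→Exit: bottleneck 7, flow now 7.
Augment Hall→C4→Exit: bottleneck 5, flow now 12.
Augment Hall→C4→StairC→Exit: bottleneck 2, flow now 14.
No augmenting path remains; maximum flow = 14.
In the residual graph, reachable from Hall: {Hall}.
Min-cut edges: Hall→C3 (7), Hall→C4 (7); capacity 7 + 7 = 14.
Cut capacity 22 exceeds the max flow 14, so it is not minimum.

No — its capacity is 22, but the minimum cut has capacity 14.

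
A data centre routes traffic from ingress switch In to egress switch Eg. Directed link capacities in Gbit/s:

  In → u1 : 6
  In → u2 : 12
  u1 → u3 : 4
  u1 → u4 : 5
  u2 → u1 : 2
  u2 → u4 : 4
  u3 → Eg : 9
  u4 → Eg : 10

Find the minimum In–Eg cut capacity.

12

Augment In→u1→u3→Eg: bottleneck 4, flow now 4.
Augment In→u1→u4→Eg: bottleneck 2, flow now 6.
Augment In→u2→u4→Eg: bottleneck 4, flow now 10.
Augment In→u2→u1→u4→Eg: bottleneck 2, flow now 12.
No augmenting path remains; maximum flow = 12.
By max-flow min-cut, the minimum cut capacity equals the max flow.
In the residual graph, reachable from In: {In, u2}.
Min-cut edges: In→u1 (6), u2→u1 (2), u2→u4 (4); capacity 6 + 2 + 4 = 12.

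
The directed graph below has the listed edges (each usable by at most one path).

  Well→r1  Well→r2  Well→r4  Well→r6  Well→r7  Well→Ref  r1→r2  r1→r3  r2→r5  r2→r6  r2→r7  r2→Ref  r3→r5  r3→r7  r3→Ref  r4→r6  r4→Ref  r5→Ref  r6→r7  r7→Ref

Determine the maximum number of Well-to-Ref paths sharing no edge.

Assign every edge capacity 1; by Menger, the answer equals the max flow.
Path Well→Ref (+1); total 1.
Path Well→r2→Ref (+1); total 2.
Path Well→r4→Ref (+1); total 3.
Path Well→r7→Ref (+1); total 4.
Path Well→r1→r3→Ref (+1); total 5.
No residual Well→Ref path; max flow = 5.
Certifying cut of size 5: {Well→Ref, Well→r1, Well→r2, Well→r4, r7→Ref}.

5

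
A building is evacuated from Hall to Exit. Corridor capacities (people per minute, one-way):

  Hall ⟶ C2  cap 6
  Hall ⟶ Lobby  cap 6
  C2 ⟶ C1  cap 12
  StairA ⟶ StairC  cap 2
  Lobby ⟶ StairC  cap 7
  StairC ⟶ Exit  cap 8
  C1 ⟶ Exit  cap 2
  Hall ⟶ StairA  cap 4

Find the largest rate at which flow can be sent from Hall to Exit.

10

Augment Hall→StairA→StairC→Exit: bottleneck 2, flow now 2.
Augment Hall→C2→C1→Exit: bottleneck 2, flow now 4.
Augment Hall→Lobby→StairC→Exit: bottleneck 6, flow now 10.
No augmenting path remains; maximum flow = 10.
In the residual graph, reachable from Hall: {Hall, StairA, C2, C1}.
Min-cut edges: Hall→Lobby (6), StairA→StairC (2), C1→Exit (2); capacity 6 + 2 + 2 = 10.
This cut is saturated, so no flow can exceed 10.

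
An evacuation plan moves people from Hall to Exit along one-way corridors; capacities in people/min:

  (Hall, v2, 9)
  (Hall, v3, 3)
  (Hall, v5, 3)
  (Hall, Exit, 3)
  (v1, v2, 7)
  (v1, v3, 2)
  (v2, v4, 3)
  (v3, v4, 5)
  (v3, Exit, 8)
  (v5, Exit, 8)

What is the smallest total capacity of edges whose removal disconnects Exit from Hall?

Augment Hall→Exit: bottleneck 3, flow now 3.
Augment Hall→v3→Exit: bottleneck 3, flow now 6.
Augment Hall→v5→Exit: bottleneck 3, flow now 9.
No augmenting path remains; maximum flow = 9.
By max-flow min-cut, the minimum cut capacity equals the max flow.
In the residual graph, reachable from Hall: {Hall, v2, v4}.
Min-cut edges: Hall→v3 (3), Hall→v5 (3), Hall→Exit (3); capacity 3 + 3 + 3 = 9.

9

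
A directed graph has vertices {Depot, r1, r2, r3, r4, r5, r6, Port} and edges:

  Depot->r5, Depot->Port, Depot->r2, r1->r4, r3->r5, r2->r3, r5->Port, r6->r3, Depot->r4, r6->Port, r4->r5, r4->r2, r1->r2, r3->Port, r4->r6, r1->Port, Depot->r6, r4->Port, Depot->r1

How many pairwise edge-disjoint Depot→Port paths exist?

Assign every edge capacity 1; by Menger, the answer equals the max flow.
Path Depot→Port (+1); total 1.
Path Depot→r1→Port (+1); total 2.
Path Depot→r4→Port (+1); total 3.
Path Depot→r5→Port (+1); total 4.
Path Depot→r6→Port (+1); total 5.
Path Depot→r2→r3→Port (+1); total 6.
No residual Depot→Port path; max flow = 6.
Certifying cut of size 6: {Depot→Port, Depot→r1, Depot→r2, Depot→r4, Depot→r5, Depot→r6}.

6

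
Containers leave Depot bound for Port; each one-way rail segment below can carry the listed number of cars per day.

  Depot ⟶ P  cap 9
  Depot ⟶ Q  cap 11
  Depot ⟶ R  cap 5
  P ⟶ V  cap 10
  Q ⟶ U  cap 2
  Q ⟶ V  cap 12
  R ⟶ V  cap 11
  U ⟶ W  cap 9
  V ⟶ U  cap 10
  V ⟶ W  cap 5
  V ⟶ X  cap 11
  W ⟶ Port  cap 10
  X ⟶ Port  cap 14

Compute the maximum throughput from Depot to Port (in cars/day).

Augment Depot→P→V→W→Port: bottleneck 5, flow now 5.
Augment Depot→P→V→X→Port: bottleneck 4, flow now 9.
Augment Depot→Q→U→W→Port: bottleneck 2, flow now 11.
Augment Depot→Q→V→X→Port: bottleneck 7, flow now 18.
Augment Depot→Q→V→U→W→Port: bottleneck 2, flow now 20.
Augment Depot→R→V→U→W→Port: bottleneck 1, flow now 21.
No augmenting path remains; maximum flow = 21.
In the residual graph, reachable from Depot: {Depot, P, Q, R, U, V, W}.
Min-cut edges: V→X (11), W→Port (10); capacity 11 + 10 = 21.
This cut is saturated, so no flow can exceed 21.

21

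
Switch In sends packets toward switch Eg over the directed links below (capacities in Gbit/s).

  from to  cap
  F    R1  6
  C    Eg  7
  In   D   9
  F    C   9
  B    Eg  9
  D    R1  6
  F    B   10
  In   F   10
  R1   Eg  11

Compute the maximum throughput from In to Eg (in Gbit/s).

16

Augment In→D→R1→Eg: bottleneck 6, flow now 6.
Augment In→F→R1→Eg: bottleneck 5, flow now 11.
Augment In→F→B→Eg: bottleneck 5, flow now 16.
No augmenting path remains; maximum flow = 16.
In the residual graph, reachable from In: {In, D}.
Min-cut edges: In→F (10), D→R1 (6); capacity 10 + 6 = 16.
This cut is saturated, so no flow can exceed 16.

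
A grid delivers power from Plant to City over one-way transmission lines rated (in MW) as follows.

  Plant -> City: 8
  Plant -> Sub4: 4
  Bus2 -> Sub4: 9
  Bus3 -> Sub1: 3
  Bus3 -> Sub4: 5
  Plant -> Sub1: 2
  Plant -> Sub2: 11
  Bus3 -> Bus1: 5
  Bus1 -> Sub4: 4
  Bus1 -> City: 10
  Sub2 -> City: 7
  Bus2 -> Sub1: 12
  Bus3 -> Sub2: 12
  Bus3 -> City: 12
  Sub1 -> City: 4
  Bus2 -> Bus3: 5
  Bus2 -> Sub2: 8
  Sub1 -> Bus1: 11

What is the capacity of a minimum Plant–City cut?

17

Augment Plant→City: bottleneck 8, flow now 8.
Augment Plant→Sub2→City: bottleneck 7, flow now 15.
Augment Plant→Sub1→City: bottleneck 2, flow now 17.
No augmenting path remains; maximum flow = 17.
By max-flow min-cut, the minimum cut capacity equals the max flow.
In the residual graph, reachable from Plant: {Plant, Sub2, Sub4}.
Min-cut edges: Plant→Sub1 (2), Plant→City (8), Sub2→City (7); capacity 2 + 8 + 7 = 17.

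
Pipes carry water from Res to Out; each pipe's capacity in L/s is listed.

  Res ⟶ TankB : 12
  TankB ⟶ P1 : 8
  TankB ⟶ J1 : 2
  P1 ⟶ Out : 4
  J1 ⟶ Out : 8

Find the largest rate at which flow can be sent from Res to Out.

6

Augment Res→TankB→P1→Out: bottleneck 4, flow now 4.
Augment Res→TankB→J1→Out: bottleneck 2, flow now 6.
No augmenting path remains; maximum flow = 6.
In the residual graph, reachable from Res: {Res, TankB, P1}.
Min-cut edges: TankB→J1 (2), P1→Out (4); capacity 2 + 4 = 6.
This cut is saturated, so no flow can exceed 6.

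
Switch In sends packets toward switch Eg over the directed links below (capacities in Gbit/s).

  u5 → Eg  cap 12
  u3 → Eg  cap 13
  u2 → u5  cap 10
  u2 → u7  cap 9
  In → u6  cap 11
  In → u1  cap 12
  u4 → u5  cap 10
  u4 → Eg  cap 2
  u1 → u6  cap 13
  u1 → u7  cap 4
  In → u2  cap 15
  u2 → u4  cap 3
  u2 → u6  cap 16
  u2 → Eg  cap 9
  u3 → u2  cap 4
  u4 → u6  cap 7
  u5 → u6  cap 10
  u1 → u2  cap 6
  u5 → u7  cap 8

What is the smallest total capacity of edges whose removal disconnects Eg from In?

21

Augment In→u2→Eg: bottleneck 9, flow now 9.
Augment In→u2→u4→Eg: bottleneck 2, flow now 11.
Augment In→u2→u5→Eg: bottleneck 4, flow now 15.
Augment In→u1→u2→u5→Eg: bottleneck 6, flow now 21.
No augmenting path remains; maximum flow = 21.
By max-flow min-cut, the minimum cut capacity equals the max flow.
In the residual graph, reachable from In: {In, u1, u6, u7}.
Min-cut edges: In→u2 (15), u1→u2 (6); capacity 15 + 6 = 21.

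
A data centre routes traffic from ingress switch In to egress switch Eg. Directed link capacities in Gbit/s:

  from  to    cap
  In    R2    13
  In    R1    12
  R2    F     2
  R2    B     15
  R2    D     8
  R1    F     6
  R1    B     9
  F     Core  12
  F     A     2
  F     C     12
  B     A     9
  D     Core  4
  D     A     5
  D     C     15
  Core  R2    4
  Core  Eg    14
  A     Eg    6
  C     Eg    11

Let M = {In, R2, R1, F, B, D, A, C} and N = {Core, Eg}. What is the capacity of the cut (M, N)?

33

Edges leaving {In, R2, R1, F, B, D, A, C}: F→Core (12), D→Core (4), A→Eg (6), C→Eg (11).
Cut capacity = 12 + 4 + 6 + 11 = 33.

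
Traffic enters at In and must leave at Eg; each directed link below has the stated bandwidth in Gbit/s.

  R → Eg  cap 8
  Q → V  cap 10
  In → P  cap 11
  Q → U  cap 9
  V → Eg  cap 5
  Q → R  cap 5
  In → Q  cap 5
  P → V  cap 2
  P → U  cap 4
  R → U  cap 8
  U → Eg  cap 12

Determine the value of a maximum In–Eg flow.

11

Augment In→P→U→Eg: bottleneck 4, flow now 4.
Augment In→P→V→Eg: bottleneck 2, flow now 6.
Augment In→Q→R→Eg: bottleneck 5, flow now 11.
No augmenting path remains; maximum flow = 11.
In the residual graph, reachable from In: {In, P}.
Min-cut edges: In→Q (5), P→U (4), P→V (2); capacity 5 + 4 + 2 = 11.
This cut is saturated, so no flow can exceed 11.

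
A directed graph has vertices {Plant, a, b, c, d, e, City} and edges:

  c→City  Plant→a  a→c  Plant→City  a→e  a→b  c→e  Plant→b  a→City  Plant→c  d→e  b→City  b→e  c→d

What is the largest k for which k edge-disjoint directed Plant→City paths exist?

4

Assign every edge capacity 1; by Menger, the answer equals the max flow.
Path Plant→City (+1); total 1.
Path Plant→a→City (+1); total 2.
Path Plant→b→City (+1); total 3.
Path Plant→c→City (+1); total 4.
No residual Plant→City path; max flow = 4.
Certifying cut of size 4: {Plant→City, Plant→a, Plant→b, Plant→c}.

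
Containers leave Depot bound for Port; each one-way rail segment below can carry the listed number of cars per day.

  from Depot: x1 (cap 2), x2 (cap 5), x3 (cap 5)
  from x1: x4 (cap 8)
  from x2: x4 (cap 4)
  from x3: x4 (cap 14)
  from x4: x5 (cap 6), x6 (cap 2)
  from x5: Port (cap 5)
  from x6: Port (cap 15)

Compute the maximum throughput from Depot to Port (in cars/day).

Augment Depot→x1→x4→x5→Port: bottleneck 2, flow now 2.
Augment Depot→x2→x4→x5→Port: bottleneck 3, flow now 5.
Augment Depot→x2→x4→x6→Port: bottleneck 1, flow now 6.
Augment Depot→x3→x4→x6→Port: bottleneck 1, flow now 7.
No augmenting path remains; maximum flow = 7.
In the residual graph, reachable from Depot: {Depot, x1, x2, x3, x4, x5}.
Min-cut edges: x4→x6 (2), x5→Port (5); capacity 2 + 5 = 7.
This cut is saturated, so no flow can exceed 7.

7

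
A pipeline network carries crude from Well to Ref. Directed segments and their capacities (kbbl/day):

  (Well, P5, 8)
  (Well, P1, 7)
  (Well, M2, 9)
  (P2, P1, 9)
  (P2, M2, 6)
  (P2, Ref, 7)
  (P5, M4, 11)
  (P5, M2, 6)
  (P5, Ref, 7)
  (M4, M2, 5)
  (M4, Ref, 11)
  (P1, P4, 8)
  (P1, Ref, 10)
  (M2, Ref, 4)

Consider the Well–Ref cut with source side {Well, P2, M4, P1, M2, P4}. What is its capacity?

40

Edges leaving {Well, P2, M4, P1, M2, P4}: Well→P5 (8), P2→Ref (7), M4→Ref (11), P1→Ref (10), M2→Ref (4).
Cut capacity = 8 + 7 + 11 + 10 + 4 = 40.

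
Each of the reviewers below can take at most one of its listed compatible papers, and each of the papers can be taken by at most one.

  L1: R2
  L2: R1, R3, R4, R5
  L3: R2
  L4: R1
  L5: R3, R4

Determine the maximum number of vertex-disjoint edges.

4

Unit-capacity flow: source→left, listed edges, right→sink; max matching = max flow.
Augmenting path L1→R2 (+1); matched 1.
Augmenting path L2→R1 (+1); matched 2.
Augmenting path L5→R3 (+1); matched 3.
Augmenting path L4→R1→L2→R4 (+1); matched 4.
No augmenting path remains; maximum matching = 4.
König certificate: {L2, L4, L5, R2} is a vertex cover of size 4 (every listed pair touches it), so no matching can be larger.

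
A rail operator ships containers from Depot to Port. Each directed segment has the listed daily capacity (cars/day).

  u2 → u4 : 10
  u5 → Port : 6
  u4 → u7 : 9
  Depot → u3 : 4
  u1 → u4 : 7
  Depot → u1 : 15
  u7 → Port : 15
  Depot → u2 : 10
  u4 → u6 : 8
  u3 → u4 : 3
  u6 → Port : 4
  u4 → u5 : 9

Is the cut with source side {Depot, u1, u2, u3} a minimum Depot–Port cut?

No — its capacity is 20, but the minimum cut has capacity 19.

Given cut capacity: 7 + 10 + 3 = 20.
Augment Depot→u1→u4→u5→Port: bottleneck 6, flow now 6.
Augment Depot→u1→u4→u6→Port: bottleneck 1, flow now 7.
Augment Depot→u2→u4→u6→Port: bottleneck 3, flow now 10.
Augment Depot→u2→u4→u7→Port: bottleneck 7, flow now 17.
Augment Depot→u3→u4→u7→Port: bottleneck 2, flow now 19.
No augmenting path remains; maximum flow = 19.
In the residual graph, reachable from Depot: {Depot, u1, u2, u3, u4, u5, u6}.
Min-cut edges: u4→u7 (9), u5→Port (6), u6→Port (4); capacity 9 + 6 + 4 = 19.
Cut capacity 20 exceeds the max flow 19, so it is not minimum.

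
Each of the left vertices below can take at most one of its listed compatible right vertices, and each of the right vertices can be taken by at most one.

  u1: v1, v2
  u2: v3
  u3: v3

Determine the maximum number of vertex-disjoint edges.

2

Unit-capacity flow: source→left, listed edges, right→sink; max matching = max flow.
Augmenting path u1→v1 (+1); matched 1.
Augmenting path u2→v3 (+1); matched 2.
No augmenting path remains; maximum matching = 2.
König certificate: {u1, v3} is a vertex cover of size 2 (every listed pair touches it), so no matching can be larger.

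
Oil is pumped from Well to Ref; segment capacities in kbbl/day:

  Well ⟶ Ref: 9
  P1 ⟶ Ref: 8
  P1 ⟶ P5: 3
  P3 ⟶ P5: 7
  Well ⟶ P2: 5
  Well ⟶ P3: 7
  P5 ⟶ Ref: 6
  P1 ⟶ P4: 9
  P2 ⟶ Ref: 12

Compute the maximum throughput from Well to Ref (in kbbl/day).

Augment Well→Ref: bottleneck 9, flow now 9.
Augment Well→P2→Ref: bottleneck 5, flow now 14.
Augment Well→P3→P5→Ref: bottleneck 6, flow now 20.
No augmenting path remains; maximum flow = 20.
In the residual graph, reachable from Well: {Well, P3, P5}.
Min-cut edges: Well→P2 (5), Well→Ref (9), P5→Ref (6); capacity 5 + 9 + 6 = 20.
This cut is saturated, so no flow can exceed 20.

20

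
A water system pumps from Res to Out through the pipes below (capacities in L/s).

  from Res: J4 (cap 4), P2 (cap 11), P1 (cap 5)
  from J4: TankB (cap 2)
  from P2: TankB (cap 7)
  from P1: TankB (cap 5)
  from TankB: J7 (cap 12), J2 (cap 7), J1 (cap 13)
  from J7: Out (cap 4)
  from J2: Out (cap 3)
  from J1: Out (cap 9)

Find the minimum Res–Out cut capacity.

14

Augment Res→J4→TankB→J7→Out: bottleneck 2, flow now 2.
Augment Res→P2→TankB→J7→Out: bottleneck 2, flow now 4.
Augment Res→P2→TankB→J2→Out: bottleneck 3, flow now 7.
Augment Res→P2→TankB→J1→Out: bottleneck 2, flow now 9.
Augment Res→P1→TankB→J1→Out: bottleneck 5, flow now 14.
No augmenting path remains; maximum flow = 14.
By max-flow min-cut, the minimum cut capacity equals the max flow.
In the residual graph, reachable from Res: {Res, J4, P2}.
Min-cut edges: Res→P1 (5), J4→TankB (2), P2→TankB (7); capacity 5 + 2 + 7 = 14.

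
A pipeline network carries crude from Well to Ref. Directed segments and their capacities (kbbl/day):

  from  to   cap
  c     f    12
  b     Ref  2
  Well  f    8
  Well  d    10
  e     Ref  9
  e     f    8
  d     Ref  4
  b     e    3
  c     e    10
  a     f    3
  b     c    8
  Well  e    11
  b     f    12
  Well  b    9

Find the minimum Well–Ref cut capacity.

15

Augment Well→b→Ref: bottleneck 2, flow now 2.
Augment Well→d→Ref: bottleneck 4, flow now 6.
Augment Well→e→Ref: bottleneck 9, flow now 15.
No augmenting path remains; maximum flow = 15.
By max-flow min-cut, the minimum cut capacity equals the max flow.
In the residual graph, reachable from Well: {Well, b, c, d, e, f}.
Min-cut edges: b→Ref (2), d→Ref (4), e→Ref (9); capacity 2 + 4 + 9 = 15.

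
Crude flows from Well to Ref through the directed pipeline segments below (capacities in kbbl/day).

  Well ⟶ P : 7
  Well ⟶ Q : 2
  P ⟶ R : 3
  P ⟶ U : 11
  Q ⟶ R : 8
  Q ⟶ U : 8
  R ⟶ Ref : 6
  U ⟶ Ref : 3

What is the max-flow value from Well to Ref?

8

Augment Well→P→R→Ref: bottleneck 3, flow now 3.
Augment Well→P→U→Ref: bottleneck 3, flow now 6.
Augment Well→Q→R→Ref: bottleneck 2, flow now 8.
No augmenting path remains; maximum flow = 8.
In the residual graph, reachable from Well: {Well, P, U}.
Min-cut edges: Well→Q (2), P→R (3), U→Ref (3); capacity 2 + 3 + 3 = 8.
This cut is saturated, so no flow can exceed 8.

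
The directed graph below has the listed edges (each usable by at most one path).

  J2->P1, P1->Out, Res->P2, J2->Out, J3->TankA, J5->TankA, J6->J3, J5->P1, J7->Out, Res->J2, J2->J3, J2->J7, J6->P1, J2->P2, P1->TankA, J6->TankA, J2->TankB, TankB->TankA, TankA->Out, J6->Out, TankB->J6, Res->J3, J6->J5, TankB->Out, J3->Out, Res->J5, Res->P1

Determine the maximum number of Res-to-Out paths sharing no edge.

4

Assign every edge capacity 1; by Menger, the answer equals the max flow.
Path Res→J2→Out (+1); total 1.
Path Res→P1→Out (+1); total 2.
Path Res→J3→Out (+1); total 3.
Path Res→J5→TankA→Out (+1); total 4.
No residual Res→Out path; max flow = 4.
Certifying cut of size 4: {Res→J2, Res→J3, Res→J5, Res→P1}.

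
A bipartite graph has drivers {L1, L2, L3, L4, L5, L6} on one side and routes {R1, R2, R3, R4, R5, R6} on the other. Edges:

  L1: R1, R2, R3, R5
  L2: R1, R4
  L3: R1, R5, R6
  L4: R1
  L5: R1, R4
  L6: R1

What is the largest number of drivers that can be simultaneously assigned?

4

Unit-capacity flow: source→left, listed edges, right→sink; max matching = max flow.
Augmenting path L1→R1 (+1); matched 1.
Augmenting path L2→R4 (+1); matched 2.
Augmenting path L3→R5 (+1); matched 3.
Augmenting path L4→R1→L1→R2 (+1); matched 4.
No augmenting path remains; maximum matching = 4.
König certificate: {L1, L3, R1, R4} is a vertex cover of size 4 (every listed pair touches it), so no matching can be larger.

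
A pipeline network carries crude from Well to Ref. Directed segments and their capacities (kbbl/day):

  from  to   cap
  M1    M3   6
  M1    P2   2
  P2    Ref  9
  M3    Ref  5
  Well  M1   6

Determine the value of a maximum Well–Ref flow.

Augment Well→M1→M3→Ref: bottleneck 5, flow now 5.
Augment Well→M1→P2→Ref: bottleneck 1, flow now 6.
No augmenting path remains; maximum flow = 6.
In the residual graph, reachable from Well: {Well}.
Min-cut edges: Well→M1 (6); capacity 6 = 6.
This cut is saturated, so no flow can exceed 6.

6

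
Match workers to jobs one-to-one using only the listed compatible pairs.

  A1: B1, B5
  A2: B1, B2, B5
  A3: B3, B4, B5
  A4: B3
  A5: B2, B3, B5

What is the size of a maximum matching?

5

Unit-capacity flow: source→left, listed edges, right→sink; max matching = max flow.
Augmenting path A1→B1 (+1); matched 1.
Augmenting path A2→B2 (+1); matched 2.
Augmenting path A3→B3 (+1); matched 3.
Augmenting path A5→B5 (+1); matched 4.
Augmenting path A4→B3→A3→B4 (+1); matched 5.
No augmenting path remains; maximum matching = 5.
König certificate: {A1, A2, A3, A4, A5} is a vertex cover of size 5 (every listed pair touches it), so no matching can be larger.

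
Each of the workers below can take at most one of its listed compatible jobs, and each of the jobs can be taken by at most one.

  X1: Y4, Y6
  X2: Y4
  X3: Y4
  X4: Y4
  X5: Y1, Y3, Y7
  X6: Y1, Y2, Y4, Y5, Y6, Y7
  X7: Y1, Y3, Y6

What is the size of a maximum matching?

Unit-capacity flow: source→left, listed edges, right→sink; max matching = max flow.
Augmenting path X1→Y4 (+1); matched 1.
Augmenting path X5→Y1 (+1); matched 2.
Augmenting path X6→Y2 (+1); matched 3.
Augmenting path X7→Y3 (+1); matched 4.
Augmenting path X2→Y4→X1→Y6 (+1); matched 5.
No augmenting path remains; maximum matching = 5.
König certificate: {X1, X5, X6, X7, Y4} is a vertex cover of size 5 (every listed pair touches it), so no matching can be larger.

5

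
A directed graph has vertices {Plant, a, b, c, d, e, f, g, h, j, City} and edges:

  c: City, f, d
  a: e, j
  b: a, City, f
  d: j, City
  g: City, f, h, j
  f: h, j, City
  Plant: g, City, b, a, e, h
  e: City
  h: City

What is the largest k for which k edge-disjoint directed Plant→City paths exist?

5

Assign every edge capacity 1; by Menger, the answer equals the max flow.
Path Plant→City (+1); total 1.
Path Plant→b→City (+1); total 2.
Path Plant→e→City (+1); total 3.
Path Plant→g→City (+1); total 4.
Path Plant→h→City (+1); total 5.
No residual Plant→City path; max flow = 5.
Certifying cut of size 5: {Plant→City, Plant→b, Plant→g, Plant→h, e→City}.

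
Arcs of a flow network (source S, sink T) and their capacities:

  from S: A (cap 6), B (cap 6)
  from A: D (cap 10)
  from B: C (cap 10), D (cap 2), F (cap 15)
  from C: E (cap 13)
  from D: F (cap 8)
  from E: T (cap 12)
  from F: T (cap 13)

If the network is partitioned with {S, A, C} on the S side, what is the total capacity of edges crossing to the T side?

29

Edges leaving {S, A, C}: S→B (6), A→D (10), C→E (13).
Cut capacity = 6 + 10 + 13 = 29.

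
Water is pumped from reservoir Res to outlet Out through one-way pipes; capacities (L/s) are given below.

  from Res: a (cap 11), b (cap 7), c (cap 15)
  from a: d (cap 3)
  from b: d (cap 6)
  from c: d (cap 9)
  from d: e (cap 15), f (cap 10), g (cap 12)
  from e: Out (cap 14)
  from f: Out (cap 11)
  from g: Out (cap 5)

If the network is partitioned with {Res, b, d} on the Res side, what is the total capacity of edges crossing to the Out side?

63

Edges leaving {Res, b, d}: Res→a (11), Res→c (15), d→e (15), d→f (10), d→g (12).
Cut capacity = 11 + 15 + 15 + 10 + 12 = 63.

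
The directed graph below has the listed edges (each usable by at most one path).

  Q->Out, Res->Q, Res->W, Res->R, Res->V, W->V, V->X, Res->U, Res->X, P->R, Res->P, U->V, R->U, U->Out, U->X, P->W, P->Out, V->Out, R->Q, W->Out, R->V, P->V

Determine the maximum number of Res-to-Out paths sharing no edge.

Assign every edge capacity 1; by Menger, the answer equals the max flow.
Path Res→P→Out (+1); total 1.
Path Res→Q→Out (+1); total 2.
Path Res→U→Out (+1); total 3.
Path Res→V→Out (+1); total 4.
Path Res→W→Out (+1); total 5.
No residual Res→Out path; max flow = 5.
Certifying cut of size 5: {Q→Out, Res→P, Res→W, U→Out, V→Out}.

5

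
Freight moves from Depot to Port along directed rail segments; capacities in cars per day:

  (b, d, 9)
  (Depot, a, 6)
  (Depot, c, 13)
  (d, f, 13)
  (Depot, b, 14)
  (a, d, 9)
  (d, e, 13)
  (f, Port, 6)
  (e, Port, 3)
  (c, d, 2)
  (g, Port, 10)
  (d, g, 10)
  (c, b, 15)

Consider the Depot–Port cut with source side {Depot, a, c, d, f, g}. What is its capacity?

Edges leaving {Depot, a, c, d, f, g}: Depot→b (14), c→b (15), d→e (13), f→Port (6), g→Port (10).
Cut capacity = 14 + 15 + 13 + 6 + 10 = 58.

58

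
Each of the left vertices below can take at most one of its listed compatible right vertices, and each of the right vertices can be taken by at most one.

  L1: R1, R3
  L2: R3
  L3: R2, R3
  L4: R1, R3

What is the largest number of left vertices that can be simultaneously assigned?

3

Unit-capacity flow: source→left, listed edges, right→sink; max matching = max flow.
Augmenting path L1→R1 (+1); matched 1.
Augmenting path L2→R3 (+1); matched 2.
Augmenting path L3→R2 (+1); matched 3.
No augmenting path remains; maximum matching = 3.
König certificate: {L3, R1, R3} is a vertex cover of size 3 (every listed pair touches it), so no matching can be larger.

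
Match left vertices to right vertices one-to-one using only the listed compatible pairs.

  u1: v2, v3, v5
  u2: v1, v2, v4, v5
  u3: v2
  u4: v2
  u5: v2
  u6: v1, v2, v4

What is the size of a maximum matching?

Unit-capacity flow: source→left, listed edges, right→sink; max matching = max flow.
Augmenting path u1→v2 (+1); matched 1.
Augmenting path u2→v1 (+1); matched 2.
Augmenting path u6→v4 (+1); matched 3.
Augmenting path u3→v2→u1→v3 (+1); matched 4.
No augmenting path remains; maximum matching = 4.
König certificate: {u1, u2, u6, v2} is a vertex cover of size 4 (every listed pair touches it), so no matching can be larger.

4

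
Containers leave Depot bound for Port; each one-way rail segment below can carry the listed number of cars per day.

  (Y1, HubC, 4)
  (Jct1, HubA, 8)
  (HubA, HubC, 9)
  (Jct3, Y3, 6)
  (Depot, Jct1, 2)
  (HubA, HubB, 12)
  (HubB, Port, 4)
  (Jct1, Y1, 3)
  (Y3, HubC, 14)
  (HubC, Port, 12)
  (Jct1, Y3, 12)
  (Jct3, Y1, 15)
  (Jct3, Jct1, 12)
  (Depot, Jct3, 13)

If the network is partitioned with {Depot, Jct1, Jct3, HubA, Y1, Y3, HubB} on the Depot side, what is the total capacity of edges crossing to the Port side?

Edges leaving {Depot, Jct1, Jct3, HubA, Y1, Y3, HubB}: HubA→HubC (9), Y1→HubC (4), Y3→HubC (14), HubB→Port (4).
Cut capacity = 9 + 4 + 14 + 4 = 31.

31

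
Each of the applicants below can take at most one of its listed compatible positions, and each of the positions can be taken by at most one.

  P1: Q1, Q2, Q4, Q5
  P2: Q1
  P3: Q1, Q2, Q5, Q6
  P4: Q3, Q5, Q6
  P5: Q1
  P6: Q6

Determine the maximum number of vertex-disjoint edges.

Unit-capacity flow: source→left, listed edges, right→sink; max matching = max flow.
Augmenting path P1→Q1 (+1); matched 1.
Augmenting path P3→Q2 (+1); matched 2.
Augmenting path P4→Q3 (+1); matched 3.
Augmenting path P6→Q6 (+1); matched 4.
Augmenting path P2→Q1→P1→Q4 (+1); matched 5.
No augmenting path remains; maximum matching = 5.
König certificate: {P1, P3, P4, P6, Q1} is a vertex cover of size 5 (every listed pair touches it), so no matching can be larger.

5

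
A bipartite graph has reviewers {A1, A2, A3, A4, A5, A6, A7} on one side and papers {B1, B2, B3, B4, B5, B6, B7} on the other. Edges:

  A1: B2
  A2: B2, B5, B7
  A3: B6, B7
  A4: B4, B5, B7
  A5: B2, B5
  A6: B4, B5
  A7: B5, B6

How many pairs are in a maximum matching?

5

Unit-capacity flow: source→left, listed edges, right→sink; max matching = max flow.
Augmenting path A1→B2 (+1); matched 1.
Augmenting path A2→B5 (+1); matched 2.
Augmenting path A3→B6 (+1); matched 3.
Augmenting path A4→B4 (+1); matched 4.
Augmenting path A5→B5→A2→B7 (+1); matched 5.
No augmenting path remains; maximum matching = 5.
König certificate: {B2, B4, B5, B6, B7} is a vertex cover of size 5 (every listed pair touches it), so no matching can be larger.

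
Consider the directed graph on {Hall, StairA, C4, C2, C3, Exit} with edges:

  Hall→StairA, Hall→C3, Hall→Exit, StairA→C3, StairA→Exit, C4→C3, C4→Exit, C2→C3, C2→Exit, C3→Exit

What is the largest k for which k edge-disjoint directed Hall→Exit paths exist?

Assign every edge capacity 1; by Menger, the answer equals the max flow.
Path Hall→Exit (+1); total 1.
Path Hall→StairA→Exit (+1); total 2.
Path Hall→C3→Exit (+1); total 3.
No residual Hall→Exit path; max flow = 3.
Certifying cut of size 3: {Hall→C3, Hall→Exit, Hall→StairA}.

3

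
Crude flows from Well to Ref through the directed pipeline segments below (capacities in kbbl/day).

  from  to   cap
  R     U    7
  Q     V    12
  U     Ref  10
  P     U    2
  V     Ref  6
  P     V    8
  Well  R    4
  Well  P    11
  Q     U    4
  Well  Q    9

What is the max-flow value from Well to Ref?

Augment Well→P→U→Ref: bottleneck 2, flow now 2.
Augment Well→P→V→Ref: bottleneck 6, flow now 8.
Augment Well→Q→U→Ref: bottleneck 4, flow now 12.
Augment Well→R→U→Ref: bottleneck 4, flow now 16.
No augmenting path remains; maximum flow = 16.
In the residual graph, reachable from Well: {Well, P, Q, V}.
Min-cut edges: Well→R (4), P→U (2), Q→U (4), V→Ref (6); capacity 4 + 2 + 4 + 6 = 16.
This cut is saturated, so no flow can exceed 16.

16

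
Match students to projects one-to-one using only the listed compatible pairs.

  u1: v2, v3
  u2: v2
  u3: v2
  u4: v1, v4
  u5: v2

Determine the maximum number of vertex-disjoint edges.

3

Unit-capacity flow: source→left, listed edges, right→sink; max matching = max flow.
Augmenting path u1→v2 (+1); matched 1.
Augmenting path u4→v1 (+1); matched 2.
Augmenting path u2→v2→u1→v3 (+1); matched 3.
No augmenting path remains; maximum matching = 3.
König certificate: {u1, u4, v2} is a vertex cover of size 3 (every listed pair touches it), so no matching can be larger.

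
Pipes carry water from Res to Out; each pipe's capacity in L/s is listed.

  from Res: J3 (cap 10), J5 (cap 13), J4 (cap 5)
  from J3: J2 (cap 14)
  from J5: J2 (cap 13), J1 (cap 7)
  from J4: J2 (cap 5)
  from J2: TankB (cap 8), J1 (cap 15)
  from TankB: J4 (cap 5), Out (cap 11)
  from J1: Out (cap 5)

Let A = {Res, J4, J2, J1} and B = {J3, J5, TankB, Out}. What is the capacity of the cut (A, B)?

Edges leaving {Res, J4, J2, J1}: Res→J3 (10), Res→J5 (13), J2→TankB (8), J1→Out (5).
Cut capacity = 10 + 13 + 8 + 5 = 36.

36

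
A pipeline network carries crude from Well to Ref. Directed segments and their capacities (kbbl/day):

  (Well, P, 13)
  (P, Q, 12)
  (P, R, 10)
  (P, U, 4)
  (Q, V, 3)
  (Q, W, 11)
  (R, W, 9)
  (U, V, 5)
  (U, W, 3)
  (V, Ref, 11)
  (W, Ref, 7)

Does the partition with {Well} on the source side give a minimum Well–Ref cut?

Given cut capacity: 13 = 13.
Augment Well→P→Q→V→Ref: bottleneck 3, flow now 3.
Augment Well→P→Q→W→Ref: bottleneck 7, flow now 10.
Augment Well→P→U→V→Ref: bottleneck 3, flow now 13.
No augmenting path remains; maximum flow = 13.
Cut capacity 13 equals the max flow, so it is a minimum cut.

Yes — it is a minimum cut (capacity 13).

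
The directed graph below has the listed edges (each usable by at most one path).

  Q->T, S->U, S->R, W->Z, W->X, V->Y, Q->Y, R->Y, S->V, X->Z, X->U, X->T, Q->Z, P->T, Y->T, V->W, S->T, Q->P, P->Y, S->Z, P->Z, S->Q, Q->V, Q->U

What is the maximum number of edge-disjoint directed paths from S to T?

Assign every edge capacity 1; by Menger, the answer equals the max flow.
Path S→T (+1); total 1.
Path S→Q→T (+1); total 2.
Path S→R→Y→T (+1); total 3.
Path S→V→W→X→T (+1); total 4.
No residual S→T path; max flow = 4.
Certifying cut of size 4: {S→Q, S→R, S→T, S→V}.

4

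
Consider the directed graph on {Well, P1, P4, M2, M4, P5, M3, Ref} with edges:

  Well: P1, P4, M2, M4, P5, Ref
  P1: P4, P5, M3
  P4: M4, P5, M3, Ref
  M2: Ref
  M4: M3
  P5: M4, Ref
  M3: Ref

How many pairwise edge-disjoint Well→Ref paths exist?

Assign every edge capacity 1; by Menger, the answer equals the max flow.
Path Well→Ref (+1); total 1.
Path Well→P4→Ref (+1); total 2.
Path Well→M2→Ref (+1); total 3.
Path Well→P5→Ref (+1); total 4.
Path Well→P1→M3→Ref (+1); total 5.
No residual Well→Ref path; max flow = 5.
Certifying cut of size 5: {M3→Ref, P4→Ref, P5→Ref, Well→M2, Well→Ref}.

5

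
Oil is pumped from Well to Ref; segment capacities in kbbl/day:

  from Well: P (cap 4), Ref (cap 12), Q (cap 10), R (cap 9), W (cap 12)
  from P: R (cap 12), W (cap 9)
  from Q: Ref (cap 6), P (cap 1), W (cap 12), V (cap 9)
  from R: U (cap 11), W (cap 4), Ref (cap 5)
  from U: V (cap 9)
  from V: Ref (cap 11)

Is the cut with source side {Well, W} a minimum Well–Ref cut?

Given cut capacity: 4 + 10 + 9 + 12 = 35.
Augment Well→Ref: bottleneck 12, flow now 12.
Augment Well→Q→Ref: bottleneck 6, flow now 18.
Augment Well→R→Ref: bottleneck 5, flow now 23.
Augment Well→Q→V→Ref: bottleneck 4, flow now 27.
Augment Well→R→U→V→Ref: bottleneck 4, flow now 31.
Augment Well→P→R→U→V→Ref: bottleneck 3, flow now 34.
No augmenting path remains; maximum flow = 34.
In the residual graph, reachable from Well: {Well, P, Q, R, U, V, W}.
Min-cut edges: Well→Ref (12), Q→Ref (6), R→Ref (5), V→Ref (11); capacity 12 + 6 + 5 + 11 = 34.
Cut capacity 35 exceeds the max flow 34, so it is not minimum.

No — its capacity is 35, but the minimum cut has capacity 34.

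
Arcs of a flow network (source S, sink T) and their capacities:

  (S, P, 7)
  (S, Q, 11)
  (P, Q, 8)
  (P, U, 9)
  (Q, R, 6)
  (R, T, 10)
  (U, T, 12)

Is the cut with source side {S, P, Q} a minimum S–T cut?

Given cut capacity: 9 + 6 = 15.
Augment S→P→U→T: bottleneck 7, flow now 7.
Augment S→Q→R→T: bottleneck 6, flow now 13.
No augmenting path remains; maximum flow = 13.
In the residual graph, reachable from S: {S, Q}.
Min-cut edges: S→P (7), Q→R (6); capacity 7 + 6 = 13.
Cut capacity 15 exceeds the max flow 13, so it is not minimum.

No — its capacity is 15, but the minimum cut has capacity 13.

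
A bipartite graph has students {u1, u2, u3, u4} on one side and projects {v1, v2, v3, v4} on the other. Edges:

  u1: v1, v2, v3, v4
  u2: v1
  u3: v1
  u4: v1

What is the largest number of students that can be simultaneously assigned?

Unit-capacity flow: source→left, listed edges, right→sink; max matching = max flow.
Augmenting path u1→v1 (+1); matched 1.
Augmenting path u2→v1→u1→v2 (+1); matched 2.
No augmenting path remains; maximum matching = 2.
König certificate: {u1, v1} is a vertex cover of size 2 (every listed pair touches it), so no matching can be larger.

2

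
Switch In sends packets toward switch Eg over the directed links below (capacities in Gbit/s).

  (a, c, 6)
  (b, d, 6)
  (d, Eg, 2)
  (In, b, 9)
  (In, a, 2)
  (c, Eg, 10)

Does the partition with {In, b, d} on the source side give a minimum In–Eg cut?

Yes — it is a minimum cut (capacity 4).

Given cut capacity: 2 + 2 = 4.
Augment In→a→c→Eg: bottleneck 2, flow now 2.
Augment In→b→d→Eg: bottleneck 2, flow now 4.
No augmenting path remains; maximum flow = 4.
Cut capacity 4 equals the max flow, so it is a minimum cut.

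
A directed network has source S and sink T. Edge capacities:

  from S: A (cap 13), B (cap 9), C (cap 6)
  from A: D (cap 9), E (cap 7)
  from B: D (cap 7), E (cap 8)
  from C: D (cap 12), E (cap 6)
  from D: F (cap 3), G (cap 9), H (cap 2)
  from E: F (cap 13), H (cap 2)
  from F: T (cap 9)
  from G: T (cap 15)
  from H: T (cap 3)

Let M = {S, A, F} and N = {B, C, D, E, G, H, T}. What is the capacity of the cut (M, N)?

40

Edges leaving {S, A, F}: S→B (9), S→C (6), A→D (9), A→E (7), F→T (9).
Cut capacity = 9 + 6 + 9 + 7 + 9 = 40.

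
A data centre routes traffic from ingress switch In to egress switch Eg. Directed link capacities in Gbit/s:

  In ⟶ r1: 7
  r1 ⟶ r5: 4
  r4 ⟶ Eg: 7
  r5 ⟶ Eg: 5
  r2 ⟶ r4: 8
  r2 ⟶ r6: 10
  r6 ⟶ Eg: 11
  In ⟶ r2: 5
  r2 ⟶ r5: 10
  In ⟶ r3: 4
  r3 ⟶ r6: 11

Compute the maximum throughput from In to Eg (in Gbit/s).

13

Augment In→r1→r5→Eg: bottleneck 4, flow now 4.
Augment In→r2→r4→Eg: bottleneck 5, flow now 9.
Augment In→r3→r6→Eg: bottleneck 4, flow now 13.
No augmenting path remains; maximum flow = 13.
In the residual graph, reachable from In: {In, r1}.
Min-cut edges: In→r2 (5), In→r3 (4), r1→r5 (4); capacity 5 + 4 + 4 = 13.
This cut is saturated, so no flow can exceed 13.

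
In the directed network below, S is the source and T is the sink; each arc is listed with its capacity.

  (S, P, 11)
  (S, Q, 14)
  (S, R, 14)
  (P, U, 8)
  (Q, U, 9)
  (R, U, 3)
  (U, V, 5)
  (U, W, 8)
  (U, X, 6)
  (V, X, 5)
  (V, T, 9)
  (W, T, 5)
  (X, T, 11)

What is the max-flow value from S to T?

16

Augment S→P→U→V→T: bottleneck 5, flow now 5.
Augment S→P→U→W→T: bottleneck 3, flow now 8.
Augment S→Q→U→W→T: bottleneck 2, flow now 10.
Augment S→Q→U→X→T: bottleneck 6, flow now 16.
No augmenting path remains; maximum flow = 16.
In the residual graph, reachable from S: {S, P, Q, R, U, W}.
Min-cut edges: U→V (5), U→X (6), W→T (5); capacity 5 + 6 + 5 = 16.
This cut is saturated, so no flow can exceed 16.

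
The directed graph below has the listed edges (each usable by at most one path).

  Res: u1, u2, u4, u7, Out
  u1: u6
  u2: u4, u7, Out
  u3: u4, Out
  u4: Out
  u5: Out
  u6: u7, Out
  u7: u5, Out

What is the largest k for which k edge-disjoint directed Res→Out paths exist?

Assign every edge capacity 1; by Menger, the answer equals the max flow.
Path Res→Out (+1); total 1.
Path Res→u2→Out (+1); total 2.
Path Res→u4→Out (+1); total 3.
Path Res→u7→Out (+1); total 4.
Path Res→u1→u6→Out (+1); total 5.
No residual Res→Out path; max flow = 5.
Certifying cut of size 5: {Res→Out, Res→u1, Res→u2, Res→u4, Res→u7}.

5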